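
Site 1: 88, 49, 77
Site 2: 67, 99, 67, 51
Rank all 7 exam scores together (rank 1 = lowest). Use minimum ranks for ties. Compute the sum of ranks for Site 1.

Sorted (ascending): 49, 51, 67, 67, 77, 88, 99
The 2 values of 67 occupy positions 3–4 → each gets rank 3.
Site 1 values → pooled ranks: 88→6, 49→1, 77→5
Rank sum = 6 + 1 + 5 = 12

12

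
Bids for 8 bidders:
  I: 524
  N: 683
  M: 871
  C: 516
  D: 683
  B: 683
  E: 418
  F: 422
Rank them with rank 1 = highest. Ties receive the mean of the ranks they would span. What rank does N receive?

3

Sorted (descending): 871, 683, 683, 683, 524, 516, 422, 418
The 3 values of 683 occupy positions 2–4 → average rank 3.
N has value 683 → rank 3.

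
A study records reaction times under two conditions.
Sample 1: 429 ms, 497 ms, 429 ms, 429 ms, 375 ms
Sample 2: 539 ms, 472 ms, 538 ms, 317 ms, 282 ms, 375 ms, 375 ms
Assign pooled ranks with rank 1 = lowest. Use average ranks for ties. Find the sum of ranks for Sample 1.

35

Sorted (ascending): 282, 317, 375, 375, 375, 429, 429, 429, 472, 497, 538, 539
The 3 values of 375 occupy positions 3–5 → average rank 4.
The 3 values of 429 occupy positions 6–8 → average rank 7.
Sample 1 values → pooled ranks: 429→7, 497→10, 429→7, 429→7, 375→4
Rank sum = 7 + 10 + 7 + 7 + 4 = 35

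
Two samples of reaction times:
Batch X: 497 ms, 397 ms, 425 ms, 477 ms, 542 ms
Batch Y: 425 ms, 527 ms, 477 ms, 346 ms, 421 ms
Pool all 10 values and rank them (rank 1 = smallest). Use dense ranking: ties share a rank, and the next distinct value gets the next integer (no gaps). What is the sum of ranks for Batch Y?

Sorted (ascending): 346, 397, 421, 425, 425, 477, 477, 497, 527, 542
The 2 values of 425 share dense rank 4.
The 2 values of 477 share dense rank 5.
Remaining distinct values take the next consecutive integers.
Batch Y values → pooled ranks: 425→4, 527→7, 477→5, 346→1, 421→3
Rank sum = 4 + 7 + 5 + 1 + 3 = 20

20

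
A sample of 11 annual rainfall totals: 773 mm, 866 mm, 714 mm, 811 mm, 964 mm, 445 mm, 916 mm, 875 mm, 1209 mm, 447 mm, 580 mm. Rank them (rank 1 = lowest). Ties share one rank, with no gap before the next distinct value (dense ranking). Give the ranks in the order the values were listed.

5, 7, 4, 6, 10, 1, 9, 8, 11, 2, 3

Sorted (ascending): 445, 447, 580, 714, 773, 811, 866, 875, 916, 964, 1209
No ties — each value takes its position as its rank.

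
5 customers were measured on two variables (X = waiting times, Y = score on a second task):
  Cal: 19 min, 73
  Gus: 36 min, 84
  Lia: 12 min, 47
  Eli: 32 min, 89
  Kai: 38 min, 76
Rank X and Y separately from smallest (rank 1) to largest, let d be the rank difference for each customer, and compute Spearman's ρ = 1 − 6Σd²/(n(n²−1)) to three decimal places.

Ranks of variable 1: 2, 4, 1, 3, 5
Ranks of variable 2: 2, 4, 1, 5, 3
d = r₁ − r₂: 0, 0, 0, -2, 2
d²: 0, 0, 0, 4, 4; Σd² = 8
ρ = 1 − 6·8/(5·24) = 1 − 48/120 = 0.600

0.600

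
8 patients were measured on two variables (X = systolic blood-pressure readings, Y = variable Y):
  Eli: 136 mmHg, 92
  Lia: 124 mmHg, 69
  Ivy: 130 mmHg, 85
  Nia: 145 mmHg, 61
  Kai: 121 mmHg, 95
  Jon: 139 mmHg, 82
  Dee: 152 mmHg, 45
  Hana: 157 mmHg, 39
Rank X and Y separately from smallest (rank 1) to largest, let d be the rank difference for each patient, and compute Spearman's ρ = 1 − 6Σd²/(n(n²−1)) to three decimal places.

Ranks of variable 1: 4, 2, 3, 6, 1, 5, 7, 8
Ranks of variable 2: 7, 4, 6, 3, 8, 5, 2, 1
d = r₁ − r₂: -3, -2, -3, 3, -7, 0, 5, 7
d²: 9, 4, 9, 9, 49, 0, 25, 49; Σd² = 154
ρ = 1 − 6·154/(8·63) = 1 − 924/504 = -0.833

-0.833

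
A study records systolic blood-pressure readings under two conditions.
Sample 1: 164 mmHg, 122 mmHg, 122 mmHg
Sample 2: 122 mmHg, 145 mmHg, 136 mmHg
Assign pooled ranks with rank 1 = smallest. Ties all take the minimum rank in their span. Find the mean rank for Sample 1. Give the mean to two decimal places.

Sorted (ascending): 122, 122, 122, 136, 145, 164
The 3 values of 122 occupy positions 1–3 → each gets rank 1.
Sample 1 values → pooled ranks: 164→6, 122→1, 122→1
Mean rank = (6 + 1 + 1) / 3 = 2.67

2.67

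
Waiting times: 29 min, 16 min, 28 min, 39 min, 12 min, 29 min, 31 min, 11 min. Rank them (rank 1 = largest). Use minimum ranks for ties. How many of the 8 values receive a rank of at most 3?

4

Sorted (descending): 39, 31, 29, 29, 28, 16, 12, 11
The 2 values of 29 occupy positions 3–4 → each gets rank 3.
Ranks ≤ 3: {1, 2, 3, 3} → 4 values.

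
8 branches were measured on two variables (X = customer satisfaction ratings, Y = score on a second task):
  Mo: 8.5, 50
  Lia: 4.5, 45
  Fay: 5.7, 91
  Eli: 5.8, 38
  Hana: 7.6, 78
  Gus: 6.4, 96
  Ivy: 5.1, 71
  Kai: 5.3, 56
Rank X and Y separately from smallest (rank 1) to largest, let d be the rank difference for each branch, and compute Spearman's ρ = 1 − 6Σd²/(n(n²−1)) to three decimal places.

Ranks of variable 1: 8, 1, 4, 5, 7, 6, 2, 3
Ranks of variable 2: 3, 2, 7, 1, 6, 8, 5, 4
d = r₁ − r₂: 5, -1, -3, 4, 1, -2, -3, -1
d²: 25, 1, 9, 16, 1, 4, 9, 1; Σd² = 66
ρ = 1 − 6·66/(8·63) = 1 − 396/504 = 0.214

0.214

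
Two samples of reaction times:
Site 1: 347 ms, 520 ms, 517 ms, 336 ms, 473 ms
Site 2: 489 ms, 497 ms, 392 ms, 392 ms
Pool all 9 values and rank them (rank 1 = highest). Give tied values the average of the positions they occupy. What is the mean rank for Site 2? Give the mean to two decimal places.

5.00

Sorted (descending): 520, 517, 497, 489, 473, 392, 392, 347, 336
The 2 values of 392 occupy positions 6–7 → average rank (6+7)/2 = 6.5.
Site 2 values → pooled ranks: 489→4, 497→3, 392→6.5, 392→6.5
Mean rank = (4 + 3 + 6.5 + 6.5) / 4 = 5.00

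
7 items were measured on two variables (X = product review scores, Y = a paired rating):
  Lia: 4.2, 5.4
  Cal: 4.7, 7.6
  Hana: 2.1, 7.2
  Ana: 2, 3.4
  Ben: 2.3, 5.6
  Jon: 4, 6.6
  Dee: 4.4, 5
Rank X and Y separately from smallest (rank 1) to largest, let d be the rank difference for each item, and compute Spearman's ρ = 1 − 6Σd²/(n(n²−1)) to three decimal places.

0.321

Ranks of variable 1: 5, 7, 2, 1, 3, 4, 6
Ranks of variable 2: 3, 7, 6, 1, 4, 5, 2
d = r₁ − r₂: 2, 0, -4, 0, -1, -1, 4
d²: 4, 0, 16, 0, 1, 1, 16; Σd² = 38
ρ = 1 − 6·38/(7·48) = 1 − 228/336 = 0.321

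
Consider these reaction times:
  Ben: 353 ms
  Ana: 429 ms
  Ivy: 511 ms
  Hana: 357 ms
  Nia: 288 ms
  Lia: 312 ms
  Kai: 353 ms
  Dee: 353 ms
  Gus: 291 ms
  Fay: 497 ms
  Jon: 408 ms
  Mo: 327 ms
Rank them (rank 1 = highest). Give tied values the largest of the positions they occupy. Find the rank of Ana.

Sorted (descending): 511, 497, 429, 408, 357, 353, 353, 353, 327, 312, 291, 288
The 3 values of 353 occupy positions 6–8 → each gets rank 8.
Ana has value 429 ms → rank 3.

3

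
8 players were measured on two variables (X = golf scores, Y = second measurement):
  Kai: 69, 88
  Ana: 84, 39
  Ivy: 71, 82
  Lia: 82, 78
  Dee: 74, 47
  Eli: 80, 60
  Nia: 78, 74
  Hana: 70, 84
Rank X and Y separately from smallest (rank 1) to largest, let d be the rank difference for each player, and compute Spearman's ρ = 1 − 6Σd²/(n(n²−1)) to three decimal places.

Ranks of variable 1: 1, 8, 3, 7, 4, 6, 5, 2
Ranks of variable 2: 8, 1, 6, 5, 2, 3, 4, 7
d = r₁ − r₂: -7, 7, -3, 2, 2, 3, 1, -5
d²: 49, 49, 9, 4, 4, 9, 1, 25; Σd² = 150
ρ = 1 − 6·150/(8·63) = 1 − 900/504 = -0.786

-0.786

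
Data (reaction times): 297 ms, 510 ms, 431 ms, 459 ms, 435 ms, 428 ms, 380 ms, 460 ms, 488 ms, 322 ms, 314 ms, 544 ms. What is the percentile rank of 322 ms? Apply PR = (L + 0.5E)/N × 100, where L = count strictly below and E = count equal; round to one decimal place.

N = 12.
Strictly below 322: 2. Equal to 322: 1.
PR = (2 + 0.5·1)/12 × 100 = 20.8

20.8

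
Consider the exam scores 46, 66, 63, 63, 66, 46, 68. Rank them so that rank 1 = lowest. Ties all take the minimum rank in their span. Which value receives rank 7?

Sorted (ascending): 46, 46, 63, 63, 66, 66, 68
The 2 values of 46 occupy positions 1–2 → each gets rank 1.
The 2 values of 63 occupy positions 3–4 → each gets rank 3.
The 2 values of 66 occupy positions 5–6 → each gets rank 5.
Rank 7 → value 68.

68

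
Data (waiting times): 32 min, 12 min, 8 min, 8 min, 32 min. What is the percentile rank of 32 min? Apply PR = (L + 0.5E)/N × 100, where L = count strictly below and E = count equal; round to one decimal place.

80.0

N = 5.
Strictly below 32: 3. Equal to 32: 2.
PR = (3 + 0.5·2)/5 × 100 = 80.0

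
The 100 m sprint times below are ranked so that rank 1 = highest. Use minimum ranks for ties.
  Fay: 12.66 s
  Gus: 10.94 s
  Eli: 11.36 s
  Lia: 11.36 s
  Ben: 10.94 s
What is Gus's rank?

4

Sorted (descending): 12.66, 11.36, 11.36, 10.94, 10.94
The 2 values of 11.36 occupy positions 2–3 → each gets rank 2.
The 2 values of 10.94 occupy positions 4–5 → each gets rank 4.
Gus has value 10.94 s → rank 4.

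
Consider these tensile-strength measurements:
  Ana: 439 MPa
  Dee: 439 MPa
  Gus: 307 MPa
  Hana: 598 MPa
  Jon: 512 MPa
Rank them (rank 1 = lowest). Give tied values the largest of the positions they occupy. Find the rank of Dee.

3

Sorted (ascending): 307, 439, 439, 512, 598
The 2 values of 439 occupy positions 2–3 → each gets rank 3.
Dee has value 439 MPa → rank 3.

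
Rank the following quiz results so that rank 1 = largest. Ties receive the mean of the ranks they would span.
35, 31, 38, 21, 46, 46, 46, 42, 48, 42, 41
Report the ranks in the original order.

9, 10, 8, 11, 3, 3, 3, 5.5, 1, 5.5, 7

Sorted (descending): 48, 46, 46, 46, 42, 42, 41, 38, 35, 31, 21
The 3 values of 46 occupy positions 2–4 → average rank 3.
The 2 values of 42 occupy positions 5–6 → average rank (5+6)/2 = 5.5.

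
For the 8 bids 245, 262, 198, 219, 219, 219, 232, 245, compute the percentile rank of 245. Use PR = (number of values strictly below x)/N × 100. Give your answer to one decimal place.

N = 8.
Strictly below 245: 5. Equal to 245: 2.
PR = 5/8 × 100 = 62.5

62.5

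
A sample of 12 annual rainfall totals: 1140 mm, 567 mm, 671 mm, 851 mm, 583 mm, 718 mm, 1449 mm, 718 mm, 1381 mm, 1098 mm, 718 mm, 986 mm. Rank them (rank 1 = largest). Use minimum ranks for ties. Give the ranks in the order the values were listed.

3, 12, 10, 6, 11, 7, 1, 7, 2, 4, 7, 5

Sorted (descending): 1449, 1381, 1140, 1098, 986, 851, 718, 718, 718, 671, 583, 567
The 3 values of 718 occupy positions 7–9 → each gets rank 7.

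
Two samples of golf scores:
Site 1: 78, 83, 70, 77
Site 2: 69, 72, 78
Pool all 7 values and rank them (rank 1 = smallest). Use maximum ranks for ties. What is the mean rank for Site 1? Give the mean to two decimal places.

Sorted (ascending): 69, 70, 72, 77, 78, 78, 83
The 2 values of 78 occupy positions 5–6 → each gets rank 6.
Site 1 values → pooled ranks: 78→6, 83→7, 70→2, 77→4
Mean rank = (6 + 7 + 2 + 4) / 4 = 4.75

4.75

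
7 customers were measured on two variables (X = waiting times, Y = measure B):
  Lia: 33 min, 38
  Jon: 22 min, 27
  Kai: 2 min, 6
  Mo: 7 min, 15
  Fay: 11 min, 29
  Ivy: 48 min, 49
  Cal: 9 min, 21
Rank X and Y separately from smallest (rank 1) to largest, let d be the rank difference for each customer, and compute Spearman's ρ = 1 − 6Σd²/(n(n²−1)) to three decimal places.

0.964

Ranks of variable 1: 6, 5, 1, 2, 4, 7, 3
Ranks of variable 2: 6, 4, 1, 2, 5, 7, 3
d = r₁ − r₂: 0, 1, 0, 0, -1, 0, 0
d²: 0, 1, 0, 0, 1, 0, 0; Σd² = 2
ρ = 1 − 6·2/(7·48) = 1 − 12/336 = 0.964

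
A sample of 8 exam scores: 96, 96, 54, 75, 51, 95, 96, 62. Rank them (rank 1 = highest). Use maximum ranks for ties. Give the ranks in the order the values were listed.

Sorted (descending): 96, 96, 96, 95, 75, 62, 54, 51
The 3 values of 96 occupy positions 1–3 → each gets rank 3.

3, 3, 7, 5, 8, 4, 3, 6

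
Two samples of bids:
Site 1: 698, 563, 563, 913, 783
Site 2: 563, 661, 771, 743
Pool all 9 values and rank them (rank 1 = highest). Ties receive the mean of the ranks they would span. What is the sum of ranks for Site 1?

24

Sorted (descending): 913, 783, 771, 743, 698, 661, 563, 563, 563
The 3 values of 563 occupy positions 7–9 → average rank 8.
Site 1 values → pooled ranks: 698→5, 563→8, 563→8, 913→1, 783→2
Rank sum = 5 + 8 + 8 + 1 + 2 = 24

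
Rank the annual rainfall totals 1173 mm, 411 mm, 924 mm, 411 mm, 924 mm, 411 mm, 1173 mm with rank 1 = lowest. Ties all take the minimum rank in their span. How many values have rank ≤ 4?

Sorted (ascending): 411, 411, 411, 924, 924, 1173, 1173
The 3 values of 411 occupy positions 1–3 → each gets rank 1.
The 2 values of 924 occupy positions 4–5 → each gets rank 4.
The 2 values of 1173 occupy positions 6–7 → each gets rank 6.
Ranks ≤ 4: {1, 1, 1, 4, 4} → 5 values.

5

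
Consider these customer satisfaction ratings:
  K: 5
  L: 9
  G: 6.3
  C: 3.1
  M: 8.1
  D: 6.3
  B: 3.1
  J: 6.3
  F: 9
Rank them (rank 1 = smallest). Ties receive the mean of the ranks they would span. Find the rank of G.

Sorted (ascending): 3.1, 3.1, 5, 6.3, 6.3, 6.3, 8.1, 9, 9
The 2 values of 3.1 occupy positions 1–2 → average rank (1+2)/2 = 1.5.
The 3 values of 6.3 occupy positions 4–6 → average rank 5.
The 2 values of 9 occupy positions 8–9 → average rank (8+9)/2 = 8.5.
G has value 6.3 → rank 5.

5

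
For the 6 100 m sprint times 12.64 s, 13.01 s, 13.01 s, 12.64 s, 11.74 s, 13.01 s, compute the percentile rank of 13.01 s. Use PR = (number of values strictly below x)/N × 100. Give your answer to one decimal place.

50.0

N = 6.
Strictly below 13.01: 3. Equal to 13.01: 3.
PR = 3/6 × 100 = 50.0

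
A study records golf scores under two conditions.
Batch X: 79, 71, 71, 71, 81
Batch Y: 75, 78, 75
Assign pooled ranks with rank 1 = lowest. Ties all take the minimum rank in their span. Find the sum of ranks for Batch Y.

Sorted (ascending): 71, 71, 71, 75, 75, 78, 79, 81
The 3 values of 71 occupy positions 1–3 → each gets rank 1.
The 2 values of 75 occupy positions 4–5 → each gets rank 4.
Batch Y values → pooled ranks: 75→4, 78→6, 75→4
Rank sum = 4 + 6 + 4 = 14

14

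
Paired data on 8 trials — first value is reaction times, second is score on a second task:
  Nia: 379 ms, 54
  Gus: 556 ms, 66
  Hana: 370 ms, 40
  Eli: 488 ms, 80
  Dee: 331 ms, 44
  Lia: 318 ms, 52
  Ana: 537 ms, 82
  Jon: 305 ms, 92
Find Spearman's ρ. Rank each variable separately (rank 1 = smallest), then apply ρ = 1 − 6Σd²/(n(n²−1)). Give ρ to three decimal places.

Ranks of variable 1: 5, 8, 4, 6, 3, 2, 7, 1
Ranks of variable 2: 4, 5, 1, 6, 2, 3, 7, 8
d = r₁ − r₂: 1, 3, 3, 0, 1, -1, 0, -7
d²: 1, 9, 9, 0, 1, 1, 0, 49; Σd² = 70
ρ = 1 − 6·70/(8·63) = 1 − 420/504 = 0.167

0.167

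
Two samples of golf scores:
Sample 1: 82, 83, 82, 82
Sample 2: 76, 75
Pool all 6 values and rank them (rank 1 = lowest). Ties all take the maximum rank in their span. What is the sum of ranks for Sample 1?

21

Sorted (ascending): 75, 76, 82, 82, 82, 83
The 3 values of 82 occupy positions 3–5 → each gets rank 5.
Sample 1 values → pooled ranks: 82→5, 83→6, 82→5, 82→5
Rank sum = 5 + 6 + 5 + 5 = 21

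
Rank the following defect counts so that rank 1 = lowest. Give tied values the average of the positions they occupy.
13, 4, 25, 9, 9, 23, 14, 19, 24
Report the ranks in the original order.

Sorted (ascending): 4, 9, 9, 13, 14, 19, 23, 24, 25
The 2 values of 9 occupy positions 2–3 → average rank (2+3)/2 = 2.5.

4, 1, 9, 2.5, 2.5, 7, 5, 6, 8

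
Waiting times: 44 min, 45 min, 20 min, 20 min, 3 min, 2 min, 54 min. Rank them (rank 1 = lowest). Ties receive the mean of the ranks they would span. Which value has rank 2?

Sorted (ascending): 2, 3, 20, 20, 44, 45, 54
The 2 values of 20 occupy positions 3–4 → average rank (3+4)/2 = 3.5.
Rank 2 → value 3.

3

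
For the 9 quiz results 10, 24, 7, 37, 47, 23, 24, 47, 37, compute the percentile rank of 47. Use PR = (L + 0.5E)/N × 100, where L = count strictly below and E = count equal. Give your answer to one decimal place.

N = 9.
Strictly below 47: 7. Equal to 47: 2.
PR = (7 + 0.5·2)/9 × 100 = 88.9

88.9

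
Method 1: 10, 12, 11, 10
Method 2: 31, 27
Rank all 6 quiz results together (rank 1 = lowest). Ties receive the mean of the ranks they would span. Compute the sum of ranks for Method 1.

Sorted (ascending): 10, 10, 11, 12, 27, 31
The 2 values of 10 occupy positions 1–2 → average rank (1+2)/2 = 1.5.
Method 1 values → pooled ranks: 10→1.5, 12→4, 11→3, 10→1.5
Rank sum = 1.5 + 4 + 3 + 1.5 = 10

10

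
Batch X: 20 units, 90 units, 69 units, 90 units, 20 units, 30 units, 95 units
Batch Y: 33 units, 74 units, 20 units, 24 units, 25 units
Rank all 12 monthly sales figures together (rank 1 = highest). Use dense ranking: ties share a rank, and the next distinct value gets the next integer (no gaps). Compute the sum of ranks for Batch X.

33

Sorted (descending): 95, 90, 90, 74, 69, 33, 30, 25, 24, 20, 20, 20
The 2 values of 90 share dense rank 2.
The 3 values of 20 share dense rank 9.
Remaining distinct values take the next consecutive integers.
Batch X values → pooled ranks: 20→9, 90→2, 69→4, 90→2, 20→9, 30→6, 95→1
Rank sum = 9 + 2 + 4 + 2 + 9 + 6 + 1 = 33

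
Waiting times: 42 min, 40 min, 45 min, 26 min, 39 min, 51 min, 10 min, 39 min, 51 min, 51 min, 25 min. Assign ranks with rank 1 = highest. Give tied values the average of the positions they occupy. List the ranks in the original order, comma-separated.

5, 6, 4, 9, 7.5, 2, 11, 7.5, 2, 2, 10

Sorted (descending): 51, 51, 51, 45, 42, 40, 39, 39, 26, 25, 10
The 3 values of 51 occupy positions 1–3 → average rank 2.
The 2 values of 39 occupy positions 7–8 → average rank (7+8)/2 = 7.5.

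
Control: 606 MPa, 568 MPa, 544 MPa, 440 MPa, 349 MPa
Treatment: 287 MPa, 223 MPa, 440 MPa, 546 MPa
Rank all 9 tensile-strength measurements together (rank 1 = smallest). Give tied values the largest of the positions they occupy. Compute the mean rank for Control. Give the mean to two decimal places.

6.20

Sorted (ascending): 223, 287, 349, 440, 440, 544, 546, 568, 606
The 2 values of 440 occupy positions 4–5 → each gets rank 5.
Control values → pooled ranks: 606→9, 568→8, 544→6, 440→5, 349→3
Mean rank = (9 + 8 + 6 + 5 + 3) / 5 = 6.20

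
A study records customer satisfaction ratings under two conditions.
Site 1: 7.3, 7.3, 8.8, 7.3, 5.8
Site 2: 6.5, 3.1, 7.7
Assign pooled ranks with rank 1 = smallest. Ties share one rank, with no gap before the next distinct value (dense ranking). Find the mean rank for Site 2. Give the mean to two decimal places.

3.00

Sorted (ascending): 3.1, 5.8, 6.5, 7.3, 7.3, 7.3, 7.7, 8.8
The 3 values of 7.3 share dense rank 4.
Remaining distinct values take the next consecutive integers.
Site 2 values → pooled ranks: 6.5→3, 3.1→1, 7.7→5
Mean rank = (3 + 1 + 5) / 3 = 3.00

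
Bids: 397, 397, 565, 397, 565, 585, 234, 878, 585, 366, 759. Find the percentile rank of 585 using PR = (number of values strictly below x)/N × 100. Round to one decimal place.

63.6

N = 11.
Strictly below 585: 7. Equal to 585: 2.
PR = 7/11 × 100 = 63.6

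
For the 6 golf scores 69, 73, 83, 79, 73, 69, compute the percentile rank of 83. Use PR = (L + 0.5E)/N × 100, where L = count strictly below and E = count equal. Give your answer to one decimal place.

N = 6.
Strictly below 83: 5. Equal to 83: 1.
PR = (5 + 0.5·1)/6 × 100 = 91.7

91.7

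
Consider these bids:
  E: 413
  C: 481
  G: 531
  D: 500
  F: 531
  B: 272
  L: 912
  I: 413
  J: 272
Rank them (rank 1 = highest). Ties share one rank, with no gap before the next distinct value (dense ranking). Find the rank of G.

Sorted (descending): 912, 531, 531, 500, 481, 413, 413, 272, 272
The 2 values of 531 share dense rank 2.
The 2 values of 413 share dense rank 5.
The 2 values of 272 share dense rank 6.
Remaining distinct values take the next consecutive integers.
G has value 531 → rank 2.

2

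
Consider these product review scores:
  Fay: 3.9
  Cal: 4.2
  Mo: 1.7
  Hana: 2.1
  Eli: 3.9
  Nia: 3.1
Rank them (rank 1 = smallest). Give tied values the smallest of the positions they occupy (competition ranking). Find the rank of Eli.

Sorted (ascending): 1.7, 2.1, 3.1, 3.9, 3.9, 4.2
The 2 values of 3.9 occupy positions 4–5 → each gets rank 4.
Eli has value 3.9 → rank 4.

4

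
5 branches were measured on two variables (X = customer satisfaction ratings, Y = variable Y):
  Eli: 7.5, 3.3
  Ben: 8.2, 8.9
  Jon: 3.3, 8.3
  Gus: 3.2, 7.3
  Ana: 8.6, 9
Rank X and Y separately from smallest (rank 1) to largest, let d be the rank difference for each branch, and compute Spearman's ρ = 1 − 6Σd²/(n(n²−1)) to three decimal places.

Ranks of variable 1: 3, 4, 2, 1, 5
Ranks of variable 2: 1, 4, 3, 2, 5
d = r₁ − r₂: 2, 0, -1, -1, 0
d²: 4, 0, 1, 1, 0; Σd² = 6
ρ = 1 − 6·6/(5·24) = 1 − 36/120 = 0.700

0.700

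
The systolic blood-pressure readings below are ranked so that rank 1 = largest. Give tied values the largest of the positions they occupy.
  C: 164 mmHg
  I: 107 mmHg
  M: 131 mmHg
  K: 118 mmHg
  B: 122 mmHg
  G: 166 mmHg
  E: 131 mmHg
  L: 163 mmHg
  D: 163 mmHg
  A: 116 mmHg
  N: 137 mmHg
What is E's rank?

Sorted (descending): 166, 164, 163, 163, 137, 131, 131, 122, 118, 116, 107
The 2 values of 163 occupy positions 3–4 → each gets rank 4.
The 2 values of 131 occupy positions 6–7 → each gets rank 7.
E has value 131 mmHg → rank 7.

7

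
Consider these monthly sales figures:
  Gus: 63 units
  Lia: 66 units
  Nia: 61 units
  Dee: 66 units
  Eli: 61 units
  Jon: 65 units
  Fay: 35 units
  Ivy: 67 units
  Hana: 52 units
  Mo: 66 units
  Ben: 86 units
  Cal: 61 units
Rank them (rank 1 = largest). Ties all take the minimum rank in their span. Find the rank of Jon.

6

Sorted (descending): 86, 67, 66, 66, 66, 65, 63, 61, 61, 61, 52, 35
The 3 values of 66 occupy positions 3–5 → each gets rank 3.
The 3 values of 61 occupy positions 8–10 → each gets rank 8.
Jon has value 65 units → rank 6.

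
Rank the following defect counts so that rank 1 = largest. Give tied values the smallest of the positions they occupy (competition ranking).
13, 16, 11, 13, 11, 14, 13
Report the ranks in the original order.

3, 1, 6, 3, 6, 2, 3

Sorted (descending): 16, 14, 13, 13, 13, 11, 11
The 3 values of 13 occupy positions 3–5 → each gets rank 3.
The 2 values of 11 occupy positions 6–7 → each gets rank 6.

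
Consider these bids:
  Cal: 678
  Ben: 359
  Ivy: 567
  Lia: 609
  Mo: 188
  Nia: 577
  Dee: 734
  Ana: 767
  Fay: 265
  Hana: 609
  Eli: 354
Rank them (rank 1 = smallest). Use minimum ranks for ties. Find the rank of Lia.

Sorted (ascending): 188, 265, 354, 359, 567, 577, 609, 609, 678, 734, 767
The 2 values of 609 occupy positions 7–8 → each gets rank 7.
Lia has value 609 → rank 7.

7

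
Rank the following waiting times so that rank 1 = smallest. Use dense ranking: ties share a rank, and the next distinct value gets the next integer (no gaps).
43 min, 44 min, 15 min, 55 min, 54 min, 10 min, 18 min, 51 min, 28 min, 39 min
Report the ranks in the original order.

Sorted (ascending): 10, 15, 18, 28, 39, 43, 44, 51, 54, 55
No ties — each value takes its position as its rank.

6, 7, 2, 10, 9, 1, 3, 8, 4, 5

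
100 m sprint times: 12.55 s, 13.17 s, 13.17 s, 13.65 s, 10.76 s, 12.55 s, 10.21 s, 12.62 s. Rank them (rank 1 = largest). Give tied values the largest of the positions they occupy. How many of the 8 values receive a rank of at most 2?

Sorted (descending): 13.65, 13.17, 13.17, 12.62, 12.55, 12.55, 10.76, 10.21
The 2 values of 13.17 occupy positions 2–3 → each gets rank 3.
The 2 values of 12.55 occupy positions 5–6 → each gets rank 6.
Ranks ≤ 2: {1} → 1 value.

1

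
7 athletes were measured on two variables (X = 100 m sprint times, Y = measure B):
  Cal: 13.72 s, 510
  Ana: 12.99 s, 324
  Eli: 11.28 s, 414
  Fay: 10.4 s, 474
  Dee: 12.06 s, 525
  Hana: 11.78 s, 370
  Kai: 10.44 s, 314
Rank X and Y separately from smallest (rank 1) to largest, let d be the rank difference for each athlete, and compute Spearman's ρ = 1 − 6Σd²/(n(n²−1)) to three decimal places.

Ranks of variable 1: 7, 6, 3, 1, 5, 4, 2
Ranks of variable 2: 6, 2, 4, 5, 7, 3, 1
d = r₁ − r₂: 1, 4, -1, -4, -2, 1, 1
d²: 1, 16, 1, 16, 4, 1, 1; Σd² = 40
ρ = 1 − 6·40/(7·48) = 1 − 240/336 = 0.286

0.286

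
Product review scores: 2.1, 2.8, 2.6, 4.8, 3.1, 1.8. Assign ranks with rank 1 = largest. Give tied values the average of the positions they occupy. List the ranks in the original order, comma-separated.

Sorted (descending): 4.8, 3.1, 2.8, 2.6, 2.1, 1.8
No ties — each value takes its position as its rank.

5, 3, 4, 1, 2, 6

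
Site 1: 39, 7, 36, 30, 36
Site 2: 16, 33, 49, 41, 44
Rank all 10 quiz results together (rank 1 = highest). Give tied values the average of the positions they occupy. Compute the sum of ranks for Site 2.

22

Sorted (descending): 49, 44, 41, 39, 36, 36, 33, 30, 16, 7
The 2 values of 36 occupy positions 5–6 → average rank (5+6)/2 = 5.5.
Site 2 values → pooled ranks: 16→9, 33→7, 49→1, 41→3, 44→2
Rank sum = 9 + 7 + 1 + 3 + 2 = 22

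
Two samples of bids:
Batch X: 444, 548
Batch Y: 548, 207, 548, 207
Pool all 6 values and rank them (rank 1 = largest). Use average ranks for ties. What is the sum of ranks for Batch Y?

15

Sorted (descending): 548, 548, 548, 444, 207, 207
The 3 values of 548 occupy positions 1–3 → average rank 2.
The 2 values of 207 occupy positions 5–6 → average rank (5+6)/2 = 5.5.
Batch Y values → pooled ranks: 548→2, 207→5.5, 548→2, 207→5.5
Rank sum = 2 + 5.5 + 2 + 5.5 = 15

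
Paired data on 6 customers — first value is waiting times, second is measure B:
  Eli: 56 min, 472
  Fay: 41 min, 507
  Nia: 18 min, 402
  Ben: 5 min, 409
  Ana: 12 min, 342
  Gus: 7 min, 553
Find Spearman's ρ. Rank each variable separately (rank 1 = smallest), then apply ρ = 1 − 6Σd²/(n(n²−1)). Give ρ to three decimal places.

Ranks of variable 1: 6, 5, 4, 1, 3, 2
Ranks of variable 2: 4, 5, 2, 3, 1, 6
d = r₁ − r₂: 2, 0, 2, -2, 2, -4
d²: 4, 0, 4, 4, 4, 16; Σd² = 32
ρ = 1 − 6·32/(6·35) = 1 − 192/210 = 0.086

0.086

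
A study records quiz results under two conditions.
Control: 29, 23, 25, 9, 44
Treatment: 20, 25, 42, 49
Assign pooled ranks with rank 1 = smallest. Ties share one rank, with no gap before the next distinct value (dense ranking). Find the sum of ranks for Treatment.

20

Sorted (ascending): 9, 20, 23, 25, 25, 29, 42, 44, 49
The 2 values of 25 share dense rank 4.
Remaining distinct values take the next consecutive integers.
Treatment values → pooled ranks: 20→2, 25→4, 42→6, 49→8
Rank sum = 2 + 4 + 6 + 8 = 20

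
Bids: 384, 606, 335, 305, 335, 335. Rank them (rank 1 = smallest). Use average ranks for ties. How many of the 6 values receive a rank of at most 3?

4

Sorted (ascending): 305, 335, 335, 335, 384, 606
The 3 values of 335 occupy positions 2–4 → average rank 3.
Ranks ≤ 3: {1, 3, 3, 3} → 4 values.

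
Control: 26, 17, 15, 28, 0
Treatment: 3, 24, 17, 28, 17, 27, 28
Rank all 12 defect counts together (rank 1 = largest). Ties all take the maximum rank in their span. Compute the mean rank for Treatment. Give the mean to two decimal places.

6.43

Sorted (descending): 28, 28, 28, 27, 26, 24, 17, 17, 17, 15, 3, 0
The 3 values of 28 occupy positions 1–3 → each gets rank 3.
The 3 values of 17 occupy positions 7–9 → each gets rank 9.
Treatment values → pooled ranks: 3→11, 24→6, 17→9, 28→3, 17→9, 27→4, 28→3
Mean rank = (11 + 6 + 9 + 3 + 9 + 4 + 3) / 7 = 6.43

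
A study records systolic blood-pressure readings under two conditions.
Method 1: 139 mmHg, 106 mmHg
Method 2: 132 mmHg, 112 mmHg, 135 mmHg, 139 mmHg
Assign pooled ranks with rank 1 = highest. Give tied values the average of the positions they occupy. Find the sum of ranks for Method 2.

13.5

Sorted (descending): 139, 139, 135, 132, 112, 106
The 2 values of 139 occupy positions 1–2 → average rank (1+2)/2 = 1.5.
Method 2 values → pooled ranks: 132→4, 112→5, 135→3, 139→1.5
Rank sum = 4 + 5 + 3 + 1.5 = 13.5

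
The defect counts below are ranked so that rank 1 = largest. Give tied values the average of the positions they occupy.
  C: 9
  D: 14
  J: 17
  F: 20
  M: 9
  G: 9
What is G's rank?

Sorted (descending): 20, 17, 14, 9, 9, 9
The 3 values of 9 occupy positions 4–6 → average rank 5.
G has value 9 → rank 5.

5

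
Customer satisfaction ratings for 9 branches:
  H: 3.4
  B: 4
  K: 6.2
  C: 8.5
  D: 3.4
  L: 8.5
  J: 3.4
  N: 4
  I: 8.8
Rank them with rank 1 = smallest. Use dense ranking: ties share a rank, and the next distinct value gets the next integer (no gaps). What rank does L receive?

Sorted (ascending): 3.4, 3.4, 3.4, 4, 4, 6.2, 8.5, 8.5, 8.8
The 3 values of 3.4 share dense rank 1.
The 2 values of 4 share dense rank 2.
The 2 values of 8.5 share dense rank 4.
Remaining distinct values take the next consecutive integers.
L has value 8.5 → rank 4.

4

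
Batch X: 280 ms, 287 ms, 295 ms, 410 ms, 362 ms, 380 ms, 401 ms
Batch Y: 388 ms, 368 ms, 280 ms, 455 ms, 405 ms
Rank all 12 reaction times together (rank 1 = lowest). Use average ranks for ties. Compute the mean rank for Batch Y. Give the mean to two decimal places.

7.50

Sorted (ascending): 280, 280, 287, 295, 362, 368, 380, 388, 401, 405, 410, 455
The 2 values of 280 occupy positions 1–2 → average rank (1+2)/2 = 1.5.
Batch Y values → pooled ranks: 388→8, 368→6, 280→1.5, 455→12, 405→10
Mean rank = (8 + 6 + 1.5 + 12 + 10) / 5 = 7.50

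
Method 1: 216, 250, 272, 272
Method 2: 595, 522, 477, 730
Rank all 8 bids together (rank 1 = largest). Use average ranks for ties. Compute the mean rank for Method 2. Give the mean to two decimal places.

2.50

Sorted (descending): 730, 595, 522, 477, 272, 272, 250, 216
The 2 values of 272 occupy positions 5–6 → average rank (5+6)/2 = 5.5.
Method 2 values → pooled ranks: 595→2, 522→3, 477→4, 730→1
Mean rank = (2 + 3 + 4 + 1) / 4 = 2.50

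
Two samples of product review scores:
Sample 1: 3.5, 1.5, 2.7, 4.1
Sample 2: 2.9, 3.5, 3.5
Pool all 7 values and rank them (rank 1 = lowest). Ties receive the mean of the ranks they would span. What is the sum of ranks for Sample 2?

Sorted (ascending): 1.5, 2.7, 2.9, 3.5, 3.5, 3.5, 4.1
The 3 values of 3.5 occupy positions 4–6 → average rank 5.
Sample 2 values → pooled ranks: 2.9→3, 3.5→5, 3.5→5
Rank sum = 3 + 5 + 5 = 13

13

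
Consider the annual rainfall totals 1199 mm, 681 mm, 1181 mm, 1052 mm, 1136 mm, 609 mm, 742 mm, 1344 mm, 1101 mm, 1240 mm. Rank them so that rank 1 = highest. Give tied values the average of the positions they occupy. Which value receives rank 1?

Sorted (descending): 1344, 1240, 1199, 1181, 1136, 1101, 1052, 742, 681, 609
No ties — each value takes its position as its rank.
Rank 1 → value 1344.

1344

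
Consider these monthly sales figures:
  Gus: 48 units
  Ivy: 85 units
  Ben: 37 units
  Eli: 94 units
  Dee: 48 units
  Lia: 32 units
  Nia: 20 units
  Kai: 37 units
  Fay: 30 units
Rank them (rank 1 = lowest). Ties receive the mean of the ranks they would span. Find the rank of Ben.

4.5

Sorted (ascending): 20, 30, 32, 37, 37, 48, 48, 85, 94
The 2 values of 37 occupy positions 4–5 → average rank (4+5)/2 = 4.5.
The 2 values of 48 occupy positions 6–7 → average rank (6+7)/2 = 6.5.
Ben has value 37 units → rank 4.5.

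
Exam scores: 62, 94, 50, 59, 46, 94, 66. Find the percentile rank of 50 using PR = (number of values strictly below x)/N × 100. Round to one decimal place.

N = 7.
Strictly below 50: 1. Equal to 50: 1.
PR = 1/7 × 100 = 14.3

14.3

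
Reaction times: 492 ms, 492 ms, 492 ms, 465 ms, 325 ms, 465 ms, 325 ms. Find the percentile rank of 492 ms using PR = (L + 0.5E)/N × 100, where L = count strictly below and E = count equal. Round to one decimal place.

78.6

N = 7.
Strictly below 492: 4. Equal to 492: 3.
PR = (4 + 0.5·3)/7 × 100 = 78.6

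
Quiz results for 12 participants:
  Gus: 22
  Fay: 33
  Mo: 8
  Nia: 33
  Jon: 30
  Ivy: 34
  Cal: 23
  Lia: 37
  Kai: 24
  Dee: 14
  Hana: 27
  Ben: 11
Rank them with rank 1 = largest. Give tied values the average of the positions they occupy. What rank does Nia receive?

Sorted (descending): 37, 34, 33, 33, 30, 27, 24, 23, 22, 14, 11, 8
The 2 values of 33 occupy positions 3–4 → average rank (3+4)/2 = 3.5.
Nia has value 33 → rank 3.5.

3.5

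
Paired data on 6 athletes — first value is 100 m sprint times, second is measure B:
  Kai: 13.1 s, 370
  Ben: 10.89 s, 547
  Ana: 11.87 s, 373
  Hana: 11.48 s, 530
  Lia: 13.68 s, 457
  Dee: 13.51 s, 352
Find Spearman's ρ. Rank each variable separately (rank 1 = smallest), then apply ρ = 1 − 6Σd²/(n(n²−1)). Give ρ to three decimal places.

Ranks of variable 1: 4, 1, 3, 2, 6, 5
Ranks of variable 2: 2, 6, 3, 5, 4, 1
d = r₁ − r₂: 2, -5, 0, -3, 2, 4
d²: 4, 25, 0, 9, 4, 16; Σd² = 58
ρ = 1 − 6·58/(6·35) = 1 − 348/210 = -0.657

-0.657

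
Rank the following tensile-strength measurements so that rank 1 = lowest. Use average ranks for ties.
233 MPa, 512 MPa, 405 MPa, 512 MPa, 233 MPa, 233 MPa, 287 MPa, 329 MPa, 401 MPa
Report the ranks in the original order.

Sorted (ascending): 233, 233, 233, 287, 329, 401, 405, 512, 512
The 3 values of 233 occupy positions 1–3 → average rank 2.
The 2 values of 512 occupy positions 8–9 → average rank (8+9)/2 = 8.5.

2, 8.5, 7, 8.5, 2, 2, 4, 5, 6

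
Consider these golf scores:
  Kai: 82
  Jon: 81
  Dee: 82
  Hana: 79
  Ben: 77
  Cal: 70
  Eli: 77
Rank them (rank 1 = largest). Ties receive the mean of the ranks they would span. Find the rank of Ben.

Sorted (descending): 82, 82, 81, 79, 77, 77, 70
The 2 values of 82 occupy positions 1–2 → average rank (1+2)/2 = 1.5.
The 2 values of 77 occupy positions 5–6 → average rank (5+6)/2 = 5.5.
Ben has value 77 → rank 5.5.

5.5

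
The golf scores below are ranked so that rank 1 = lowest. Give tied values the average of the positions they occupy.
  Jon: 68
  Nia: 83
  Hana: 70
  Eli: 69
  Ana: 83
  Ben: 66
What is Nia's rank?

5.5

Sorted (ascending): 66, 68, 69, 70, 83, 83
The 2 values of 83 occupy positions 5–6 → average rank (5+6)/2 = 5.5.
Nia has value 83 → rank 5.5.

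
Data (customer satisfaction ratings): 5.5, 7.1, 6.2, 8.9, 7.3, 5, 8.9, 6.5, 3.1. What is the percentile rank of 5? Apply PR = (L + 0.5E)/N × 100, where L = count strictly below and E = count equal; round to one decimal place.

N = 9.
Strictly below 5: 1. Equal to 5: 1.
PR = (1 + 0.5·1)/9 × 100 = 16.7

16.7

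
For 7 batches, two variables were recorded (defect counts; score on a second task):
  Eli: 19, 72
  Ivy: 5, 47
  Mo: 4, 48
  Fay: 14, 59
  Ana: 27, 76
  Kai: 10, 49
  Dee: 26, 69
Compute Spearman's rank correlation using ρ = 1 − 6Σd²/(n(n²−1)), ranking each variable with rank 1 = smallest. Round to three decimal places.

0.929

Ranks of variable 1: 5, 2, 1, 4, 7, 3, 6
Ranks of variable 2: 6, 1, 2, 4, 7, 3, 5
d = r₁ − r₂: -1, 1, -1, 0, 0, 0, 1
d²: 1, 1, 1, 0, 0, 0, 1; Σd² = 4
ρ = 1 − 6·4/(7·48) = 1 − 24/336 = 0.929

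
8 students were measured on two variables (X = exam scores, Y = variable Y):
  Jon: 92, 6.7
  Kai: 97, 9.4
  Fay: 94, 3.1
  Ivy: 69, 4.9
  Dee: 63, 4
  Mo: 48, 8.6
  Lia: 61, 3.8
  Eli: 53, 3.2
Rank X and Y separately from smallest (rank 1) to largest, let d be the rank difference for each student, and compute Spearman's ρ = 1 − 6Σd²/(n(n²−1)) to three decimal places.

0.143

Ranks of variable 1: 6, 8, 7, 5, 4, 1, 3, 2
Ranks of variable 2: 6, 8, 1, 5, 4, 7, 3, 2
d = r₁ − r₂: 0, 0, 6, 0, 0, -6, 0, 0
d²: 0, 0, 36, 0, 0, 36, 0, 0; Σd² = 72
ρ = 1 − 6·72/(8·63) = 1 − 432/504 = 0.143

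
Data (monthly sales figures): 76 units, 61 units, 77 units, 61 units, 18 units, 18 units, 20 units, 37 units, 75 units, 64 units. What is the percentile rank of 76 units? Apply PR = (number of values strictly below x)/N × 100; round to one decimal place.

80.0

N = 10.
Strictly below 76: 8. Equal to 76: 1.
PR = 8/10 × 100 = 80.0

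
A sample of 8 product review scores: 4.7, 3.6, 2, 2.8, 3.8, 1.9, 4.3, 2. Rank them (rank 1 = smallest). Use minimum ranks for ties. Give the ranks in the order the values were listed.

Sorted (ascending): 1.9, 2, 2, 2.8, 3.6, 3.8, 4.3, 4.7
The 2 values of 2 occupy positions 2–3 → each gets rank 2.

8, 5, 2, 4, 6, 1, 7, 2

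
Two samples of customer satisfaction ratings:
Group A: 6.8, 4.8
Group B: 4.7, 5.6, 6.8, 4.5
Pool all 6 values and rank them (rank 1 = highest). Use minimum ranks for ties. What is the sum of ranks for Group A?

Sorted (descending): 6.8, 6.8, 5.6, 4.8, 4.7, 4.5
The 2 values of 6.8 occupy positions 1–2 → each gets rank 1.
Group A values → pooled ranks: 6.8→1, 4.8→4
Rank sum = 1 + 4 = 5

5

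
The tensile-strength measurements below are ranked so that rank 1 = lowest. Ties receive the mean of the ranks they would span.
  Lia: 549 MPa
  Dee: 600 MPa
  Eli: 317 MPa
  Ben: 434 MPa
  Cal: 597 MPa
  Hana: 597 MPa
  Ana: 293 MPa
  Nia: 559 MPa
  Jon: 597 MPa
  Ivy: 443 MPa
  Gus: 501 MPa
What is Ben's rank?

Sorted (ascending): 293, 317, 434, 443, 501, 549, 559, 597, 597, 597, 600
The 3 values of 597 occupy positions 8–10 → average rank 9.
Ben has value 434 MPa → rank 3.

3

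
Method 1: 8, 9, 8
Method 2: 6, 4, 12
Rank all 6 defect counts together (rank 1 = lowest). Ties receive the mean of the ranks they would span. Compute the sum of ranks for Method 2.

9

Sorted (ascending): 4, 6, 8, 8, 9, 12
The 2 values of 8 occupy positions 3–4 → average rank (3+4)/2 = 3.5.
Method 2 values → pooled ranks: 6→2, 4→1, 12→6
Rank sum = 2 + 1 + 6 = 9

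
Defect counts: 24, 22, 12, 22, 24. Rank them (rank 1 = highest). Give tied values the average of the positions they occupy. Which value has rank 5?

12

Sorted (descending): 24, 24, 22, 22, 12
The 2 values of 24 occupy positions 1–2 → average rank (1+2)/2 = 1.5.
The 2 values of 22 occupy positions 3–4 → average rank (3+4)/2 = 3.5.
Rank 5 → value 12.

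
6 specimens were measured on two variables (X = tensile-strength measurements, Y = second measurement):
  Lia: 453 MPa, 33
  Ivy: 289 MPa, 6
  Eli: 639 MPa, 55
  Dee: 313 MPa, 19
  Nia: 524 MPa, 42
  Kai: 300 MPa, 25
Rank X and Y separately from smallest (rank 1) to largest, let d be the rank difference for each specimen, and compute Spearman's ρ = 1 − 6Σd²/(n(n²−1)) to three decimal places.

0.943

Ranks of variable 1: 4, 1, 6, 3, 5, 2
Ranks of variable 2: 4, 1, 6, 2, 5, 3
d = r₁ − r₂: 0, 0, 0, 1, 0, -1
d²: 0, 0, 0, 1, 0, 1; Σd² = 2
ρ = 1 − 6·2/(6·35) = 1 − 12/210 = 0.943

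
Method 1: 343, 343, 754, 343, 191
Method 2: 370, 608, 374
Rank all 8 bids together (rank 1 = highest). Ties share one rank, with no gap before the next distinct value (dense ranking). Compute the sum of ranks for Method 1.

22

Sorted (descending): 754, 608, 374, 370, 343, 343, 343, 191
The 3 values of 343 share dense rank 5.
Remaining distinct values take the next consecutive integers.
Method 1 values → pooled ranks: 343→5, 343→5, 754→1, 343→5, 191→6
Rank sum = 5 + 5 + 1 + 5 + 6 = 22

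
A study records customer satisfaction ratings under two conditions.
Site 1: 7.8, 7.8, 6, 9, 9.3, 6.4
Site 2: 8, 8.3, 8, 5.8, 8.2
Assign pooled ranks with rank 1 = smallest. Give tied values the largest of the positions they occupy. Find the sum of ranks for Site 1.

Sorted (ascending): 5.8, 6, 6.4, 7.8, 7.8, 8, 8, 8.2, 8.3, 9, 9.3
The 2 values of 7.8 occupy positions 4–5 → each gets rank 5.
The 2 values of 8 occupy positions 6–7 → each gets rank 7.
Site 1 values → pooled ranks: 7.8→5, 7.8→5, 6→2, 9→10, 9.3→11, 6.4→3
Rank sum = 5 + 5 + 2 + 10 + 11 + 3 = 36

36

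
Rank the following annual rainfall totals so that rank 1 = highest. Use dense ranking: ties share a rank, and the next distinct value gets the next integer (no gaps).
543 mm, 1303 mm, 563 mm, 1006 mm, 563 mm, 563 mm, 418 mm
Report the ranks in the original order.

4, 1, 3, 2, 3, 3, 5

Sorted (descending): 1303, 1006, 563, 563, 563, 543, 418
The 3 values of 563 share dense rank 3.
Remaining distinct values take the next consecutive integers.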